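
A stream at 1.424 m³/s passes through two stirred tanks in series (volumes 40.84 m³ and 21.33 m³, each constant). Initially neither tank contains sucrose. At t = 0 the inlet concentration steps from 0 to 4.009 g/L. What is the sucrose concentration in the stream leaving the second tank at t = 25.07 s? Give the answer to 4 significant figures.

1.330 g/L

Each tank obeys Vᵢ dCᵢ/dt = Q(Cᵢ₋₁ − Cᵢ), so τᵢ = Vᵢ/Q.
τ₁ = 40.84/1.424 = 28.6798 s; τ₂ = 21.33/1.424 = 14.9789 s.
Solving the cascade with C₁(0)=C₂(0)=0 gives C₂(t) = C_in[1 − (τ₁ e^(−t/τ₁) − τ₂ e^(−t/τ₂))/(τ₁ − τ₂)].
At t = 25.07: e^(−t/τ₁) = 0.417223, e^(−t/τ₂) = 0.187555.
C₂ = 4.009·[1 − (28.6798·0.417223 − 14.9789·0.187555)/(13.7008)] = 4.009·0.331685 = 1.32972 g/L.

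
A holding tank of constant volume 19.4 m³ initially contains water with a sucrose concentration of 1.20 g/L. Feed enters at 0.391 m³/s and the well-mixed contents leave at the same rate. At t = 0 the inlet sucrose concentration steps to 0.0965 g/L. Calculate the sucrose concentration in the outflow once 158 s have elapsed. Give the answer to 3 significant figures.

Transient balance on the dissolved component: V dC/dt = Q(C_in − C).
So dC/dt = (C_in − C)/τ with τ = V/Q = 19.4/0.391 = 49.616 s.
Integrating: C(t) = C_in + (C₀ − C_in) e^(−t/τ).
C(158) = 0.0965 + (1.20 − 0.0965)·e^(−158/49.616) = 0.0965 + (1.1035)·0.041402 = 0.14219 g/L.

0.142 g/L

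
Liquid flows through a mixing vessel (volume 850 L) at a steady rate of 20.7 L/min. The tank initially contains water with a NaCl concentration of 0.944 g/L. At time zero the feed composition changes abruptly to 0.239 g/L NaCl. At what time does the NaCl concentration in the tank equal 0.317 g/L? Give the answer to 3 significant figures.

90.4 min

Species balance: V dC/dt = Q(C_in − C) ⇒ τ = V/Q = 41.063 min.
C(t) = C_in + (C₀ − C_in) e^(−t/τ). Set C = 0.317 and solve for t:
e^(−t/τ) = (C − C_in)/(C₀ − C_in) = (0.317 − 0.239)/(0.944 − 0.239) = 0.11064
t = −τ ln(…) = 41.063 × 2.2015 = 90.399 min.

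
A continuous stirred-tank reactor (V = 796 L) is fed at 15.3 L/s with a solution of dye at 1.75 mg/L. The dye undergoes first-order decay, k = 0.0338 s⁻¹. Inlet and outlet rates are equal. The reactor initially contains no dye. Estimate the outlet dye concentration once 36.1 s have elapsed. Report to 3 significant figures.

V dC/dt = Q(C_in − C) − k V C.
This is linear with rate a = Q/V + k = 0.053021 s⁻¹.
C_ss = Q C_in/(Q + kV) = 0.63441 mg/L; C(t) = C_ss + (C₀ − C_ss) e^(−a t).
C(36.1) = 0.63441 + (-0.63441)·e^(−0.053021·36.1) = 0.63441 + (-0.63441)·0.14748 = 0.54084 mg/L.

0.541 mg/L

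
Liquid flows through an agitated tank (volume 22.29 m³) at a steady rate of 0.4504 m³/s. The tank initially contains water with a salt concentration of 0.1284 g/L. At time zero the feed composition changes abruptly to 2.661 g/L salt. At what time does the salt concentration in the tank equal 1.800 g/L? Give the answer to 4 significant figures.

53.39 s

Species balance on the tank: V dC/dt = Q(C_in − C), so τ = V/Q = 49.4893 s.
C(t) = C_in + (C₀ − C_in) e^(−t/τ). Set C = 1.800 and solve for t:
e^(−t/τ) = (C − C_in)/(C₀ − C_in) = (1.800 − 2.661)/(0.1284 − 2.661) = 0.339967
t = −τ ln(…) = 49.4893 × 1.07891 = 53.3944 s.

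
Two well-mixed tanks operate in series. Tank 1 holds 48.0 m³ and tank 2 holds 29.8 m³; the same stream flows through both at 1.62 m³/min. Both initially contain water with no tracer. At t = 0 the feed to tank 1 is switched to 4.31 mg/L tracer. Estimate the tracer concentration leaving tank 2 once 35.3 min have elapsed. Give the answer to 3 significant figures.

1.89 mg/L

Each tank obeys Vᵢ dCᵢ/dt = Q(Cᵢ₋₁ − Cᵢ), so τᵢ = Vᵢ/Q.
τ₁ = 48.0/1.62 = 29.630 min; τ₂ = 29.8/1.62 = 18.395 min.
Tank 1: C₁ = C_in(1 − e^(−t/τ₁)). Tank 2 (τ₁ ≠ τ₂): C₂ = C_in[1 − (τ₁ e^(−t/τ₁) − τ₂ e^(−t/τ₂))/(τ₁ − τ₂)].
At t = 35.3: e^(−t/τ₁) = 0.30380, e^(−t/τ₂) = 0.14675.
C₂ = 4.31·[1 − (29.630·0.30380 − 18.395·0.14675)/(11.235)] = 4.31·0.43905 = 1.8923 mg/L.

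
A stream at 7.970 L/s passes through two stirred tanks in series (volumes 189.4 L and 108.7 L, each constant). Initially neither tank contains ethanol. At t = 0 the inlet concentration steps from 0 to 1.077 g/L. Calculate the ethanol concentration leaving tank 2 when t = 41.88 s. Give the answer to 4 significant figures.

Each tank obeys Vᵢ dCᵢ/dt = Q(Cᵢ₋₁ − Cᵢ), so τᵢ = Vᵢ/Q.
τ₁ = 189.4/7.970 = 23.7641 s; τ₂ = 108.7/7.970 = 13.6386 s.
Solving the cascade with C₁(0)=C₂(0)=0 gives C₂(t) = C_in[1 − (τ₁ e^(−t/τ₁) − τ₂ e^(−t/τ₂))/(τ₁ − τ₂)].
At t = 41.88: e^(−t/τ₁) = 0.171646, e^(−t/τ₂) = 0.0463893.
C₂ = 1.077·[1 − (23.7641·0.171646 − 13.6386·0.0463893)/(10.1255)] = 1.077·0.659638 = 0.710430 g/L.

0.7104 g/L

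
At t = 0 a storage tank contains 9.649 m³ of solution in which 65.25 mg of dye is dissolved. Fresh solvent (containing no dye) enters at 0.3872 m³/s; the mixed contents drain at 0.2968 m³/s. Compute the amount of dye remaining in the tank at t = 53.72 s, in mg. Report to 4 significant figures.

Total volume: dV/dt = Q_in − Q_out = 0.0904000 m³/s, so V(t) = 9.649 + 0.0904000 t and V(53.72) = 14.5053 m³.
Solute balance: dm/dt = 0 − Q_out C = −Q_out m/V(t).
dm/m = −Q_out dt/(V₀ + 0.0904000 t); integrating gives ln(m/m₀) = −(Q_out/(Q_in−Q_out)) ln(V/V₀).
m = m₀ (V₀/V)^(Q_out/(Q_in−Q_out)) = 65.25 × (9.649/14.5053)^(3.28319) = 17.1124 mg.

17.11 mg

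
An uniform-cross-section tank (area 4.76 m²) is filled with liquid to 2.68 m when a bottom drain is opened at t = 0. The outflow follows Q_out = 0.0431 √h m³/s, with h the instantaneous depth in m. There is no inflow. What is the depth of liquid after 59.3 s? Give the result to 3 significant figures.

1.87 m

With no inflow, A dh/dt = −0.0431 √h.
This is separable: 2 d(√h)/dt = −0.0431/A, so √h = √h₀ − (0.0431/(2A)) t.
√h = √2.68 − 0.0431·59.3/(2·4.76) = 1.6371 − 0.26847 = 1.3686.
h = 1.3686² = 1.8731 m.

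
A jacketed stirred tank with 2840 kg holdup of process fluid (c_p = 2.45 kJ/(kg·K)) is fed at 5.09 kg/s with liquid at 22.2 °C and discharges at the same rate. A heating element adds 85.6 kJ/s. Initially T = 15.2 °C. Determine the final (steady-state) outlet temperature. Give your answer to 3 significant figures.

M c_p dT/dt = ṁ c_p (T_in − T) + Q̇.
At steady state dT/dt = 0 ⇒ T_ss = T_in + Q̇/(ṁ c_p) = 22.2 + 85.6/(5.09·2.45) = 29.064 °C.

29.1 °C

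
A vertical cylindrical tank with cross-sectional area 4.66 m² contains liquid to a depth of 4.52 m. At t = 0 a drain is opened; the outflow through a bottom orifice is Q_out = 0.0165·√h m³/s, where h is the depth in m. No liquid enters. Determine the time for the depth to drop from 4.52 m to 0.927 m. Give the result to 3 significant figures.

A dh/dt = −Q_out = −0.0165 √h.
∫ h^(−1/2) dh = −(0.0165/A) ∫ dt, giving 2√h = 2√h₀ − (0.0165/A) t.
t = 2A(√h₀ − √h)/0.0165 = 2·4.66·(√4.52 − √0.927)/0.0165
  = 9.3200 × (2.1260 − 0.96281) / 0.0165 = 657.04 s.

657 s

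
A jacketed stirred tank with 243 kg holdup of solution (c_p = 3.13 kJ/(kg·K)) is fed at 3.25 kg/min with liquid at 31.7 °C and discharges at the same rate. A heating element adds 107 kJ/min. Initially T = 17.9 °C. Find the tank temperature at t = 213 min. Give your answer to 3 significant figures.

40.8 °C

Unsteady energy balance on the tank contents: M c_p dT/dt = ṁ c_p (T_in − T) + 107.
Rearrange: dT/dt = (T_ss − T)/τ with τ = M/ṁ = 74.769 min and T_ss = T_in + Q̇/(ṁ c_p) = 42.219 °C.
Integrating: T(t) = T_ss + (T₀ − T_ss) e^(−t/τ).
T(213) = 42.219 + (-24.319)·e^(−213/74.769) = 42.219 + (-24.319)·0.057916 = 40.810 °C.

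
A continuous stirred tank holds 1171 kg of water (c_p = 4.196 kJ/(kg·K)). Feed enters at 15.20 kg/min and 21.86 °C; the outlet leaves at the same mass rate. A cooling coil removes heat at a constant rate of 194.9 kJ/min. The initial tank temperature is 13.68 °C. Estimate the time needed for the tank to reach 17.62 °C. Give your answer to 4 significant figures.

Heat balance on the well-mixed liquid: M c_p dT/dt = ṁ c_p (T_in − T) − 194.9.
τ = M/ṁ = 77.0395 min; T_ss = T_in − Q̇/(ṁ c_p) = 18.8041 °C.
T(t) = T_ss + (T₀ − T_ss) e^(−t/τ). Set T = 17.62:
e^(−t/τ) = (17.62 − 18.8041)/(13.68 − 18.8041) = 0.231091
t = −77.0395 · ln(0.231091) = 112.858 min.

112.9 min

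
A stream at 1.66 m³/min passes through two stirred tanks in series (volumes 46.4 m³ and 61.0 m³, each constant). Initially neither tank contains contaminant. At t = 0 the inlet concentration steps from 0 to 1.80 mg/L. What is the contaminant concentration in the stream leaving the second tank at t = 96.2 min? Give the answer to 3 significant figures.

1.43 mg/L

Species balance on tank i: dCᵢ/dt = (Cᵢ₋₁ − Cᵢ)/τᵢ with τᵢ = Vᵢ/Q.
τ₁ = 46.4/1.66 = 27.952 min; τ₂ = 61.0/1.66 = 36.747 min.
Tank 1: C₁ = C_in(1 − e^(−t/τ₁)). Tank 2 (τ₁ ≠ τ₂): C₂ = C_in[1 − (τ₁ e^(−t/τ₁) − τ₂ e^(−t/τ₂))/(τ₁ − τ₂)].
At t = 96.2: e^(−t/τ₁) = 0.032012, e^(−t/τ₂) = 0.072956.
C₂ = 1.80·[1 − (27.952·0.032012 − 36.747·0.072956)/(-8.7952)] = 1.80·0.79692 = 1.4345 mg/L.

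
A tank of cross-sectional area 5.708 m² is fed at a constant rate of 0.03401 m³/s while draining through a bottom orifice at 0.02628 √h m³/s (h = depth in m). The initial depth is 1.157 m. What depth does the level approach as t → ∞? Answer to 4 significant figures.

1.675 m

Level balance: A dh/dt = 0.03401 − 0.02628 √h. Setting dh/dt = 0:
Q_in = 0.02628 √h_ss ⇒ √h_ss = 0.03401/0.02628 = 1.29414.
h_ss = 1.29414² = 1.67480 m. (Since h₀ = 1.157 m < h_ss, the level will rise toward this value.)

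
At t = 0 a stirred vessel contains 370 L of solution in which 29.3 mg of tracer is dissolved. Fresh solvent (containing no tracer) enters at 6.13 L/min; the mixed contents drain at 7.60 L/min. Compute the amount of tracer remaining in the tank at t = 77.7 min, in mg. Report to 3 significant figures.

Let m(t) be the amount of tracer. Volume: V(t) = V₀ + (Q_in − Q_out) t = 370 − 1.4700 t; V(77.7) = 255.78 L.
Species balance (pure solvent in): dm/dt = −Q_out · m/V(t).
dm/m = −Q_out dt/(V₀ − 1.4700 t); integrating gives ln(m/m₀) = −(Q_out/(Q_in−Q_out)) ln(V/V₀).
m = m₀ (V₀/V)^(Q_out/(Q_in−Q_out)) = 29.3 × (370/255.78)^(-5.1701) = 4.3444 mg.

4.34 mg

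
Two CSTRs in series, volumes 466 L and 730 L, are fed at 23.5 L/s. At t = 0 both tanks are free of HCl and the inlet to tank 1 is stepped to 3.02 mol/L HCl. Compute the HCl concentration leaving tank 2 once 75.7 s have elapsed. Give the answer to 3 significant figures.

Species balance on tank i: dCᵢ/dt = (Cᵢ₋₁ − Cᵢ)/τᵢ with τᵢ = Vᵢ/Q.
τ₁ = 466/23.5 = 19.830 s; τ₂ = 730/23.5 = 31.064 s.
Solving the cascade with C₁(0)=C₂(0)=0 gives C₂(t) = C_in[1 − (τ₁ e^(−t/τ₁) − τ₂ e^(−t/τ₂))/(τ₁ − τ₂)].
At t = 75.7: e^(−t/τ₁) = 0.021983, e^(−t/τ₂) = 0.087430.
C₂ = 3.02·[1 − (19.830·0.021983 − 31.064·0.087430)/(-11.234)] = 3.02·0.79705 = 2.4071 mol/L.

2.41 mol/L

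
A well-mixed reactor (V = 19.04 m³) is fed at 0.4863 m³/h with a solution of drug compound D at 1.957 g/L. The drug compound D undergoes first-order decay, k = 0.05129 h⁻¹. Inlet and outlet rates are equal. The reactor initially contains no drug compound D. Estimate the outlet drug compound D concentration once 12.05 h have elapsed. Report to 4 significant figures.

Species balance: V dC/dt = Q C_in − Q C − k V C.
dC/dt = (Q/V) C_in − (Q/V + k) C; effective rate a = Q/V + k = 0.0255410 + 0.05129 = 0.0768310 h⁻¹.
C_ss = Q C_in/(Q + kV) = 0.650567 g/L; C(t) = C_ss + (C₀ − C_ss) e^(−a t).
C(12.05) = 0.650567 + (-0.650567)·e^(−0.0768310·12.05) = 0.650567 + (-0.650567)·0.396209 = 0.392806 g/L.

0.3928 g/L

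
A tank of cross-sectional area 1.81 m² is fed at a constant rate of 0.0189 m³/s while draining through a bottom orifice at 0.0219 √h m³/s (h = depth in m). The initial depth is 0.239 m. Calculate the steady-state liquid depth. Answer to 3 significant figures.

0.745 m

Level balance: A dh/dt = 0.0189 − 0.0219 √h. Setting dh/dt = 0:
Q_in = 0.0219 √h_ss ⇒ √h_ss = 0.0189/0.0219 = 0.86301.
h_ss = 0.86301² = 0.74479 m. (Since h₀ = 0.239 m < h_ss, the level will rise toward this value.)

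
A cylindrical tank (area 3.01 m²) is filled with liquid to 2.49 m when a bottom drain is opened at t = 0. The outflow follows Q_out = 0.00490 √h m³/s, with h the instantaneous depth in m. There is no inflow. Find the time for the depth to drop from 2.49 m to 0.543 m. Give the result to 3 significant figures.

1030 s

Volume balance on the tank: A dh/dt = −0.00490 √h.
Separate and integrate: 2(√h − √h₀) = −(0.00490/A) t.
t = 2A(√h₀ − √h)/0.00490 = 2·3.01·(√2.49 − √0.543)/0.00490
  = 6.0200 × (1.5780 − 0.73689) / 0.00490 = 1033.3 s.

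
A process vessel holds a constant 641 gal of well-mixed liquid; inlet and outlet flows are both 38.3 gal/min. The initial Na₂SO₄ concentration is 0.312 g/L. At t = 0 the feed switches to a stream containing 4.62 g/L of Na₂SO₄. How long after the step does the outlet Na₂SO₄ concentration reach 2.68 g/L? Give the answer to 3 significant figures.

Mass balance on the solute (V constant): V dC/dt = Q(C_in − C), so τ = V/Q = 16.736 min.
C(t) = C_in + (C₀ − C_in) e^(−t/τ). Set C = 2.68 and solve for t:
e^(−t/τ) = (C − C_in)/(C₀ − C_in) = (2.68 − 4.62)/(0.312 − 4.62) = 0.45032
t = −τ ln(…) = 16.736 × 0.79779 = 13.352 min.

13.4 min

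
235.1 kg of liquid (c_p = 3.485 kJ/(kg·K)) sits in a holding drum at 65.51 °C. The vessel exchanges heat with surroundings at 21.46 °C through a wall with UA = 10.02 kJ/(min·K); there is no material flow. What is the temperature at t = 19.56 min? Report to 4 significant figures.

56.14 °C

Lumped-capacitance energy balance: M c_p dT/dt = UA(T_amb − T).
dT/dt = (T_ss − T)/τ with T_ss = T_amb = 21.4600 °C, τ = M c_p/UA = 235.1·3.485/10.02 = 81.7688 min.
This is linear first-order; T(t) = T_ss + (T₀ − T_ss) e^(−t/τ).
T(19.56) = 21.4600 + (44.0500)·0.787249 = 56.1383 °C.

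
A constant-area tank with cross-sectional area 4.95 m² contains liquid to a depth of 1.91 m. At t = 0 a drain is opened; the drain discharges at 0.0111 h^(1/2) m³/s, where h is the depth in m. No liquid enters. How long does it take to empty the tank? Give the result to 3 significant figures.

A dh/dt = −Q_out = −0.0111 √h.
This is separable: 2 d(√h)/dt = −0.0111/A, so √h = √h₀ − (0.0111/(2A)) t.
Set h = 0: 2√h₀ = (0.0111/A) t_empty ⇒ t_empty = 2A√h₀/0.0111.
t_empty = 2·4.95·√1.91/0.0111 = 9.9000·1.3820/0.0111 = 1232.6 s.

1230 s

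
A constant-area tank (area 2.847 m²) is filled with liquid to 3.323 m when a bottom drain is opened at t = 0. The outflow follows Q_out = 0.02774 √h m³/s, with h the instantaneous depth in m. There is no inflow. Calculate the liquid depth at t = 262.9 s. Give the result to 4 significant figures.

0.2939 m

Mass balance (ρ constant): A dh/dt = −0.02774 √h.
Separate and integrate: 2(√h − √h₀) = −(0.02774/A) t.
√h = √3.323 − 0.02774·262.9/(2·2.847) = 1.82291 − 1.28079 = 0.542115.
h = 0.542115² = 0.293889 m.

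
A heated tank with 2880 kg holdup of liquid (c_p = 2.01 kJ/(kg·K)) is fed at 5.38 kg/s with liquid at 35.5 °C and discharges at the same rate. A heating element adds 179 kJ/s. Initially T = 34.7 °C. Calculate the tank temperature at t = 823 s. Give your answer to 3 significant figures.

Unsteady energy balance on the tank contents: M c_p dT/dt = ṁ c_p (T_in − T) + 179.
Rearrange: dT/dt = (T_ss − T)/τ with τ = M/ṁ = 535.32 s and T_ss = T_in + Q̇/(ṁ c_p) = 52.053 °C.
This is linear first-order; T(t) = T_ss + (T₀ − T_ss) e^(−t/τ).
T(823) = 52.053 + (-17.353)·e^(−823/535.32) = 52.053 + (-17.353)·0.21494 = 48.323 °C.

48.3 °C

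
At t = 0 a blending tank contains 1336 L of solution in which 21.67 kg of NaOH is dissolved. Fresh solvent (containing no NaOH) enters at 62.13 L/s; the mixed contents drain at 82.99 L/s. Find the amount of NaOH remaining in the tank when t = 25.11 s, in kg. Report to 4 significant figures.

Let m(t) be the amount of NaOH. Volume: V(t) = V₀ + (Q_in − Q_out) t = 1336 − 20.8600 t; V(25.11) = 812.205 L.
Species balance (pure solvent in): dm/dt = −Q_out · m/V(t).
Separate: dm/m = −Q_out dt/V(t) ⇒ ln(m/m₀) = −(Q_out/(Q_in−Q_out)) ln(V/V₀).
m = m₀ (V₀/V)^(Q_out/(Q_in−Q_out)) = 21.67 × (1336/812.205)^(-3.97843) = 2.99198 kg.

2.992 kg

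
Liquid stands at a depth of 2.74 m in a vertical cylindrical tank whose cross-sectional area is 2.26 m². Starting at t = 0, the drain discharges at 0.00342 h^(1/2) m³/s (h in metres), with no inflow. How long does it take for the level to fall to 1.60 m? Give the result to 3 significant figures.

516 s

Accumulation of liquid (constant cross-section A): A dh/dt = −0.00342 √h.
Separate and integrate: 2(√h − √h₀) = −(0.00342/A) t.
t = 2A(√h₀ − √h)/0.00342 = 2·2.26·(√2.74 − √1.60)/0.00342
  = 4.5200 × (1.6553 − 1.2649) / 0.00342 = 515.95 s.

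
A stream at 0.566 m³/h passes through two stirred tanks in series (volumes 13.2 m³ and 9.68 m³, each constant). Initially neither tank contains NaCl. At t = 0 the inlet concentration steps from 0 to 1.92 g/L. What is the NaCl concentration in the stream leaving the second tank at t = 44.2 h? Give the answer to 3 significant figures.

1.24 g/L

Each tank obeys Vᵢ dCᵢ/dt = Q(Cᵢ₋₁ − Cᵢ), so τᵢ = Vᵢ/Q.
τ₁ = 13.2/0.566 = 23.322 h; τ₂ = 9.68/0.566 = 17.102 h.
Solving the cascade with C₁(0)=C₂(0)=0 gives C₂(t) = C_in[1 − (τ₁ e^(−t/τ₁) − τ₂ e^(−t/τ₂))/(τ₁ − τ₂)].
At t = 44.2: e^(−t/τ₁) = 0.15028, e^(−t/τ₂) = 0.075440.
C₂ = 1.92·[1 − (23.322·0.15028 − 17.102·0.075440)/(6.2191)] = 1.92·0.64390 = 1.2363 g/L.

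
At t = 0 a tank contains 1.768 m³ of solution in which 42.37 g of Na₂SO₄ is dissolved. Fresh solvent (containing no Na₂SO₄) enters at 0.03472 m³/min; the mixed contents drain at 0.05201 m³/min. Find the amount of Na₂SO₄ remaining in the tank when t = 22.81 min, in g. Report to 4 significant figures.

Let m(t) be the amount of Na₂SO₄. Volume: V(t) = V₀ + (Q_in − Q_out) t = 1.768 − 0.0172900 t; V(22.81) = 1.37362 m³.
Solute balance: dm/dt = 0 − Q_out C = −Q_out m/V(t).
Separate: dm/m = −Q_out dt/V(t) ⇒ ln(m/m₀) = −(Q_out/(Q_in−Q_out)) ln(V/V₀).
m = m₀ (V₀/V)^(Q_out/(Q_in−Q_out)) = 42.37 × (1.768/1.37362)^(-3.00810) = 19.8298 g.

19.83 g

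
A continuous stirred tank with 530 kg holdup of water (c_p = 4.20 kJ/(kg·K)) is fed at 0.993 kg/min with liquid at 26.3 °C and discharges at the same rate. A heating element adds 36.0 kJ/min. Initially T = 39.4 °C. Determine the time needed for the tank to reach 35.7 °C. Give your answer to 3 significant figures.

M c_p dT/dt = ṁ c_p (T_in − T) + Q̇.
τ = M/ṁ = 533.74 min; T_ss = T_in + Q̇/(ṁ c_p) = 34.932 °C.
T(t) = T_ss + (T₀ − T_ss) e^(−t/τ). Set T = 35.7:
e^(−t/τ) = (35.7 − 34.932)/(39.4 − 34.932) = 0.17192
t = −533.74 · ln(0.17192) = 939.77 min.

940 min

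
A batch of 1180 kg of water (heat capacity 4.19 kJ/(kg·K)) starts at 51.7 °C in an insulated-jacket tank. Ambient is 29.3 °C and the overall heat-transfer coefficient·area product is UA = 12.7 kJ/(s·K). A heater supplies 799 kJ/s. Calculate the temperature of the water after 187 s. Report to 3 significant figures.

67.2 °C

M c_p dT/dt = −UA(T − T_amb) + Q̇.
dT/dt = (T_ss − T)/τ with T_ss = T_amb + Q̇/UA = 29.3 + 799/12.7 = 92.213 °C, τ = M c_p/UA = 1180·4.19/12.7 = 389.31 s.
Solution: T(t) = T_ss + (T₀ − T_ss) e^(−t/τ).
T(187) = 92.213 + (-40.513)·0.61857 = 67.153 °C.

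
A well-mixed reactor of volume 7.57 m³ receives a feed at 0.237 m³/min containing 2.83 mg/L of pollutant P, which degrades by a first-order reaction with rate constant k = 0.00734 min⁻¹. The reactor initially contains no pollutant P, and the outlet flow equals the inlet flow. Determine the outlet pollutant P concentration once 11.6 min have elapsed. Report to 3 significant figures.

0.828 mg/L

Accumulation = in − out − consumed: V dC/dt = Q C_in − Q C − k V C.
dC/dt = (Q/V) C_in − (Q/V + k) C; effective rate a = Q/V + k = 0.031308 + 0.00734 = 0.038648 min⁻¹.
C_ss = Q C_in/(Q + kV) = 2.2925 mg/L; C(t) = C_ss + (C₀ − C_ss) e^(−a t).
C(11.6) = 2.2925 + (-2.2925)·e^(−0.038648·11.6) = 2.2925 + (-2.2925)·0.63870 = 0.82828 mg/L.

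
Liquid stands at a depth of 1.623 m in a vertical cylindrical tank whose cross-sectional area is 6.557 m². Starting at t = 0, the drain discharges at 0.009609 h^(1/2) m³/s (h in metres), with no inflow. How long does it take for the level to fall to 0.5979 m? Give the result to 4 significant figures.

A dh/dt = −Q_out = −0.009609 √h.
Separate and integrate: 2(√h − √h₀) = −(0.009609/A) t.
t = 2A(√h₀ − √h)/0.009609 = 2·6.557·(√1.623 − √0.5979)/0.009609
  = 13.1140 × (1.27397 − 0.773240) / 0.009609 = 683.378 s.

683.4 s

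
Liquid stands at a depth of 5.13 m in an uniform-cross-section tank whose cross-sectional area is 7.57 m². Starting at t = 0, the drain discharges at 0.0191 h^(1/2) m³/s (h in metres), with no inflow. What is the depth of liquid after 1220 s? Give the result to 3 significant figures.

0.527 m

With no inflow, A dh/dt = −0.0191 √h.
This is separable: 2 d(√h)/dt = −0.0191/A, so √h = √h₀ − (0.0191/(2A)) t.
√h = √5.13 − 0.0191·1220/(2·7.57) = 2.2650 − 1.5391 = 0.72585.
h = 0.72585² = 0.52686 m.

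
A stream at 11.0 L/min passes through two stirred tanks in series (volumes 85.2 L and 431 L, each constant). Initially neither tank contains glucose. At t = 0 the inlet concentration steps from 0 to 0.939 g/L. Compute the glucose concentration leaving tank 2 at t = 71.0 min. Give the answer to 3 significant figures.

0.748 g/L

Each tank obeys Vᵢ dCᵢ/dt = Q(Cᵢ₋₁ − Cᵢ), so τᵢ = Vᵢ/Q.
τ₁ = 85.2/11.0 = 7.7455 min; τ₂ = 431/11.0 = 39.182 min.
Solving the cascade with C₁(0)=C₂(0)=0 gives C₂(t) = C_in[1 − (τ₁ e^(−t/τ₁) − τ₂ e^(−t/τ₂))/(τ₁ − τ₂)].
At t = 71.0: e^(−t/τ₁) = 0.00010446, e^(−t/τ₂) = 0.16332.
C₂ = 0.939·[1 − (7.7455·0.00010446 − 39.182·0.16332)/(-31.436)] = 0.939·0.79647 = 0.74789 g/L.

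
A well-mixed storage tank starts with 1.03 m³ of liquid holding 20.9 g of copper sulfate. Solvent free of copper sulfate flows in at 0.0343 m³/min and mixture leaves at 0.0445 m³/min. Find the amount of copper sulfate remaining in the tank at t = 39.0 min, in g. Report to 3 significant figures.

2.48 g

Let m(t) be the amount of copper sulfate. Volume: V(t) = V₀ + (Q_in − Q_out) t = 1.03 − 0.010200 t; V(39.0) = 0.63220 m³.
No copper sulfate enters, so dm/dt = −Q_out · (m/V).
Separate: dm/m = −Q_out dt/V(t) ⇒ ln(m/m₀) = −(Q_out/(Q_in−Q_out)) ln(V/V₀).
m = m₀ (V₀/V)^(Q_out/(Q_in−Q_out)) = 20.9 × (1.03/0.63220)^(-4.3627) = 2.4850 g.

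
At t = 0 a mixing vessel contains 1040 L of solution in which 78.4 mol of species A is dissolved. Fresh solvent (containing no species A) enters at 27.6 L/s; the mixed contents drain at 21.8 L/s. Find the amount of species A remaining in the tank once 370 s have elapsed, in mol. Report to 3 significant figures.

Total volume: dV/dt = Q_in − Q_out = 5.8000 L/s, so V(t) = 1040 + 5.8000 t and V(370) = 3186.0 L.
Species balance (pure solvent in): dm/dt = −Q_out · m/V(t).
dm/m = −Q_out dt/(V₀ + 5.8000 t); integrating gives ln(m/m₀) = −(Q_out/(Q_in−Q_out)) ln(V/V₀).
m = m₀ (V₀/V)^(Q_out/(Q_in−Q_out)) = 78.4 × (1040/3186.0)^(3.7586) = 1.1663 mol.

1.17 mol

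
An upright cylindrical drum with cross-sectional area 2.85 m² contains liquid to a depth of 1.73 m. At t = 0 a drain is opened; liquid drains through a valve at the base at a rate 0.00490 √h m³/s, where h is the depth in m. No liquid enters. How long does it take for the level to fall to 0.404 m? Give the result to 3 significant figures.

791 s

With no inflow, A dh/dt = −0.00490 √h.
∫ h^(−1/2) dh = −(0.00490/A) ∫ dt, giving 2√h = 2√h₀ − (0.00490/A) t.
t = 2A(√h₀ − √h)/0.00490 = 2·2.85·(√1.73 − √0.404)/0.00490
  = 5.7000 × (1.3153 − 0.63561) / 0.00490 = 790.65 s.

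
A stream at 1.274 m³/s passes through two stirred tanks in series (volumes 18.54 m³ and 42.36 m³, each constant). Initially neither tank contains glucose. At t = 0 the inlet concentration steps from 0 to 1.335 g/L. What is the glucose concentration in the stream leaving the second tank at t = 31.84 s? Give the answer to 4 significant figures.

0.5403 g/L

Time constants: τᵢ = Vᵢ/Q for each well-mixed tank.
τ₁ = 18.54/1.274 = 14.5526 s; τ₂ = 42.36/1.274 = 33.2496 s.
Tank 1: C₁ = C_in(1 − e^(−t/τ₁)). Tank 2 (τ₁ ≠ τ₂): C₂ = C_in[1 − (τ₁ e^(−t/τ₁) − τ₂ e^(−t/τ₂))/(τ₁ − τ₂)].
At t = 31.84: e^(−t/τ₁) = 0.112149, e^(−t/τ₂) = 0.383811.
C₂ = 1.335·[1 − (14.5526·0.112149 − 33.2496·0.383811)/(-18.6970)] = 1.335·0.404744 = 0.540334 g/L.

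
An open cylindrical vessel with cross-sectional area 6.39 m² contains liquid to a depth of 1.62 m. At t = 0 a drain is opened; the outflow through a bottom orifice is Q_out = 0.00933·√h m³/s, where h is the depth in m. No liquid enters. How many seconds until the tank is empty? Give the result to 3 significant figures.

1740 s

A dh/dt = −Q_out = −0.00933 √h.
Separate and integrate: 2(√h − √h₀) = −(0.00933/A) t.
Set h = 0: 2√h₀ = (0.00933/A) t_empty ⇒ t_empty = 2A√h₀/0.00933.
t_empty = 2·6.39·√1.62/0.00933 = 12.780·1.2728/0.00933 = 1743.4 s.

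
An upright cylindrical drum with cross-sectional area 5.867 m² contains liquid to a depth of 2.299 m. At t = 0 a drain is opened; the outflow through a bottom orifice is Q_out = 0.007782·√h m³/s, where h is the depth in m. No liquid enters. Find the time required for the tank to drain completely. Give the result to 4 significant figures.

A dh/dt = −Q_out = −0.007782 √h.
∫ h^(−1/2) dh = −(0.007782/A) ∫ dt, giving 2√h = 2√h₀ − (0.007782/A) t.
Tank is empty when √h = 0: t_empty = 2A√h₀/0.007782.
t_empty = 2·5.867·√2.299/0.007782 = 11.7340·1.51625/0.007782 = 2286.25 s.

2286 s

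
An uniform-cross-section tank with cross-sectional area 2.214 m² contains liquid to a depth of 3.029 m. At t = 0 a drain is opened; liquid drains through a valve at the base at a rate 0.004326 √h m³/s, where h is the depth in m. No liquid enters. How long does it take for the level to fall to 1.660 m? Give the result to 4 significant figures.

462.6 s

A dh/dt = −Q_out = −0.004326 √h.
∫ h^(−1/2) dh = −(0.004326/A) ∫ dt, giving 2√h = 2√h₀ − (0.004326/A) t.
t = 2A(√h₀ − √h)/0.004326 = 2·2.214·(√3.029 − √1.660)/0.004326
  = 4.42800 × (1.74040 − 1.28841) / 0.004326 = 462.650 s.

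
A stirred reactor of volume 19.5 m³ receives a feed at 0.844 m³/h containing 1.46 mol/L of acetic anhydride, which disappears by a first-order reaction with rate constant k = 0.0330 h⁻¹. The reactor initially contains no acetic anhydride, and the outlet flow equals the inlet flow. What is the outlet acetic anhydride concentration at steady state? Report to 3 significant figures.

Accumulation = in − out − consumed: V dC/dt = Q C_in − Q C − k V C.
Steady state (dC/dt = 0): C_ss = Q C_in/(Q + kV) = C_in/(1 + kV/Q).
C_ss = 0.844·1.46/(0.844 + 0.0330·19.5) = 1.2322/1.4875 = 0.82840 mol/L.

0.828 mol/L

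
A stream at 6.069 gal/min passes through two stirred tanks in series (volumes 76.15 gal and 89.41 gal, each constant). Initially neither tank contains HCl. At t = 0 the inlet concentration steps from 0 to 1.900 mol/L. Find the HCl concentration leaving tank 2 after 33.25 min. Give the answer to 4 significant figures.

1.330 mol/L

Species balance on tank i: dCᵢ/dt = (Cᵢ₋₁ − Cᵢ)/τᵢ with τᵢ = Vᵢ/Q.
τ₁ = 76.15/6.069 = 12.5474 min; τ₂ = 89.41/6.069 = 14.7322 min.
Solving the cascade with C₁(0)=C₂(0)=0 gives C₂(t) = C_in[1 − (τ₁ e^(−t/τ₁) − τ₂ e^(−t/τ₂))/(τ₁ − τ₂)].
At t = 33.25: e^(−t/τ₁) = 0.0706542, e^(−t/τ₂) = 0.104669.
C₂ = 1.900·[1 − (12.5474·0.0706542 − 14.7322·0.104669)/(-2.18487)] = 1.900·0.699991 = 1.32998 mol/L.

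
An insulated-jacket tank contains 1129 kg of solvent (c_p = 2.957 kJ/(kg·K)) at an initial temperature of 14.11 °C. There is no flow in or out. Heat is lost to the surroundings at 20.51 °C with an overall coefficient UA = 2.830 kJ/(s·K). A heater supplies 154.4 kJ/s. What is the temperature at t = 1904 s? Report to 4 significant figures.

62.93 °C

Lumped-capacitance energy balance: M c_p dT/dt = UA(T_amb − T) + Q̇.
dT/dt = (T_ss − T)/τ with T_ss = T_amb + Q̇/UA = 20.51 + 154.4/2.830 = 75.0683 °C, τ = M c_p/UA = 1129·2.957/2.830 = 1179.67 s.
This is linear first-order; T(t) = T_ss + (T₀ − T_ss) e^(−t/τ).
T(1904) = 75.0683 + (-60.9583)·0.199086 = 62.9323 °C.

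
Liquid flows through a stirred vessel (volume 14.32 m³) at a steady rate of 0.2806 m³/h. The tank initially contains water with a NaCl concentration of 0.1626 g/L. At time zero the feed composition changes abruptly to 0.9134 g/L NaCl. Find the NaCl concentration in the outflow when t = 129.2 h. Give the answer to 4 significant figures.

0.8537 g/L

Mass balance on the solute (V constant): V dC/dt = Q(C_in − C).
Time constant τ = V/Q = 14.32/0.2806 = 51.0335 h.
This is linear first-order; C(t) = C_in + (C₀ − C_in) e^(−t/τ).
C(129.2) = 0.9134 + (0.1626 − 0.9134)·e^(−129.2/51.0335) = 0.9134 + (-0.750800)·0.0795261 = 0.853692 g/L.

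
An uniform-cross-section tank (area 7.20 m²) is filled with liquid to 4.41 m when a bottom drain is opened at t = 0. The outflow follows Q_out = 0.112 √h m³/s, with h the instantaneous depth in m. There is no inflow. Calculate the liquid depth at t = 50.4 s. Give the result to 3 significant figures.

A dh/dt = −Q_out = −0.112 √h.
Separate and integrate: 2(√h − √h₀) = −(0.112/A) t.
√h = √4.41 − 0.112·50.4/(2·7.20) = 2.1000 − 0.39200 = 1.7080.
h = 1.7080² = 2.9173 m.

2.92 m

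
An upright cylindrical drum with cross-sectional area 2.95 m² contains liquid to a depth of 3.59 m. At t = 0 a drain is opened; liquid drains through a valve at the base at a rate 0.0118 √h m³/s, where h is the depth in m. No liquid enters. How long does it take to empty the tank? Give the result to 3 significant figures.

947 s

A dh/dt = −Q_out = −0.0118 √h.
This is separable: 2 d(√h)/dt = −0.0118/A, so √h = √h₀ − (0.0118/(2A)) t.
Tank is empty when √h = 0: t_empty = 2A√h₀/0.0118.
t_empty = 2·2.95·√3.59/0.0118 = 5.9000·1.8947/0.0118 = 947.36 s.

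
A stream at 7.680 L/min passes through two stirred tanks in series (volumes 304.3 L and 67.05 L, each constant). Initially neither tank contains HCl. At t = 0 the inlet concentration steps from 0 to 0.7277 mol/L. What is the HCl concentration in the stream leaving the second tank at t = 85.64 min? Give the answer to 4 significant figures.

0.6202 mol/L

Each tank obeys Vᵢ dCᵢ/dt = Q(Cᵢ₋₁ − Cᵢ), so τᵢ = Vᵢ/Q.
τ₁ = 304.3/7.680 = 39.6224 min; τ₂ = 67.05/7.680 = 8.73047 min.
Solving the cascade with C₁(0)=C₂(0)=0 gives C₂(t) = C_in[1 − (τ₁ e^(−t/τ₁) − τ₂ e^(−t/τ₂))/(τ₁ − τ₂)].
At t = 85.64: e^(−t/τ₁) = 0.115163, e^(−t/τ₂) = 5.49370e-05.
C₂ = 0.7277·[1 − (39.6224·0.115163 − 8.73047·5.49370e-05)/(30.8919)] = 0.7277·0.852306 = 0.620223 mol/L.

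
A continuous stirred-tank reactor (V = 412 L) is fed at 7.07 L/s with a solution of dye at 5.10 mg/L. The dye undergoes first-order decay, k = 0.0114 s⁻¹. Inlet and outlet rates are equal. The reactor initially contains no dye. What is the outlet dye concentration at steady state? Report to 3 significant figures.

3.06 mg/L

V dC/dt = Q(C_in − C) − k V C.
Steady state (dC/dt = 0): C_ss = Q C_in/(Q + kV) = C_in/(1 + kV/Q).
C_ss = 7.07·5.10/(7.07 + 0.0114·412) = 36.057/11.767 = 3.0643 mg/L.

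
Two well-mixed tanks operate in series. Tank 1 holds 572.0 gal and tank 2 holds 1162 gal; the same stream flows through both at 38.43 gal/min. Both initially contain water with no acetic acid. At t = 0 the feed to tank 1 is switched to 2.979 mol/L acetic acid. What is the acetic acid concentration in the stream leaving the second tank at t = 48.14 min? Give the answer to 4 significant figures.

1.899 mol/L

Each tank obeys Vᵢ dCᵢ/dt = Q(Cᵢ₋₁ − Cᵢ), so τᵢ = Vᵢ/Q.
τ₁ = 572.0/38.43 = 14.8842 min; τ₂ = 1162/38.43 = 30.2368 min.
Tank 1: C₁ = C_in(1 − e^(−t/τ₁)). Tank 2 (τ₁ ≠ τ₂): C₂ = C_in[1 − (τ₁ e^(−t/τ₁) − τ₂ e^(−t/τ₂))/(τ₁ − τ₂)].
At t = 48.14: e^(−t/τ₁) = 0.0393877, e^(−t/τ₂) = 0.203498.
C₂ = 2.979·[1 − (14.8842·0.0393877 − 30.2368·0.203498)/(-15.3526)] = 2.979·0.637399 = 1.89881 mol/L.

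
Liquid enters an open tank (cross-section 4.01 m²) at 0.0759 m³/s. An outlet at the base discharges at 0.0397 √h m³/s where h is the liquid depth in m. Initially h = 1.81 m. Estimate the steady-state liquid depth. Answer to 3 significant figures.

3.66 m

Volume balance on the tank: A dh/dt = Q_in − 0.0397 √h. At steady state dh/dt = 0:
Q_in = 0.0397 √h_ss ⇒ √h_ss = 0.0759/0.0397 = 1.9118.
h_ss = 1.9118² = 3.6551 m. (Since h₀ = 1.81 m < h_ss, the level will rise toward this value.)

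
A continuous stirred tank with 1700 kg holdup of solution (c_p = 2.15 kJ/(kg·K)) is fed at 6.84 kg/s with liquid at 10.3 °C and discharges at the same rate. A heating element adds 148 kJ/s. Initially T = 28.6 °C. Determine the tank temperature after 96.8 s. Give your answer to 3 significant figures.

25.9 °C

Energy balance: M c_p dT/dt = ṁ c_p (T_in − T) + 148.
τ = M/ṁ = 248.54 s; T_ss = T_in + Q̇/(ṁ c_p) = 10.3 + 148/(6.84·2.15) = 20.364 °C.
Integrating: T(t) = T_ss + (T₀ − T_ss) e^(−t/τ).
T(96.8) = 20.364 + (8.2361)·e^(−96.8/248.54) = 20.364 + (8.2361)·0.67741 = 25.943 °C.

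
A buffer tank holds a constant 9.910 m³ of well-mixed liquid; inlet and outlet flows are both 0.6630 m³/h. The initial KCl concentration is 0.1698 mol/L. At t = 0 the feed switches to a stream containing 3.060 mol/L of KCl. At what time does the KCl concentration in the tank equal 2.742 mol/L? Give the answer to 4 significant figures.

Transient balance on the dissolved component: V dC/dt = Q(C_in − C), so τ = V/Q = 14.9472 h.
C(t) = C_in + (C₀ − C_in) e^(−t/τ). Set C = 2.742 and solve for t:
e^(−t/τ) = (C − C_in)/(C₀ − C_in) = (2.742 − 3.060)/(0.1698 − 3.060) = 0.110027
t = −τ ln(…) = 14.9472 × 2.20703 = 32.9889 h.

32.99 h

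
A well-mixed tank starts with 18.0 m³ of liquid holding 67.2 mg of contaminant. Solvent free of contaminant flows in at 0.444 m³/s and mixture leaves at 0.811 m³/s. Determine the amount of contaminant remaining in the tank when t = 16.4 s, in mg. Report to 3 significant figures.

27.3 mg

Total volume: dV/dt = Q_in − Q_out = -0.36700 m³/s, so V(t) = 18.0 − 0.36700 t and V(16.4) = 11.981 m³.
No contaminant enters, so dm/dt = −Q_out · (m/V).
dm/m = −Q_out dt/(V₀ − 0.36700 t); integrating gives ln(m/m₀) = −(Q_out/(Q_in−Q_out)) ln(V/V₀).
m = m₀ (V₀/V)^(Q_out/(Q_in−Q_out)) = 67.2 × (18.0/11.981)^(-2.2098) = 27.336 mg.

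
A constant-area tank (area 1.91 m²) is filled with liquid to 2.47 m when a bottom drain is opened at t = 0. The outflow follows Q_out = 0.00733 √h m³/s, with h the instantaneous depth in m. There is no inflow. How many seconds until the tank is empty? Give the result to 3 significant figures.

A dh/dt = −Q_out = −0.00733 √h.
This is separable: 2 d(√h)/dt = −0.00733/A, so √h = √h₀ − (0.00733/(2A)) t.
Set h = 0: 2√h₀ = (0.00733/A) t_empty ⇒ t_empty = 2A√h₀/0.00733.
t_empty = 2·1.91·√2.47/0.00733 = 3.8200·1.5716/0.00733 = 819.05 s.

819 s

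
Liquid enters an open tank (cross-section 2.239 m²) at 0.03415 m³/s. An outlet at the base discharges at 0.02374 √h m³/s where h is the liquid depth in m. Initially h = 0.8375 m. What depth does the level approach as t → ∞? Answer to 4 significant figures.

Level balance: A dh/dt = 0.03415 − 0.02374 √h. Setting dh/dt = 0:
Q_in = 0.02374 √h_ss ⇒ √h_ss = 0.03415/0.02374 = 1.43850.
h_ss = 1.43850² = 2.06928 m. (Since h₀ = 0.8375 m < h_ss, the level will rise toward this value.)

2.069 m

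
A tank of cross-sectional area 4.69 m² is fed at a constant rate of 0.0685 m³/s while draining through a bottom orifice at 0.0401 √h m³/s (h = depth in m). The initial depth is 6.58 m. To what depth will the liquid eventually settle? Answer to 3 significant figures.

2.92 m

Volume balance on the tank: A dh/dt = Q_in − 0.0401 √h. At steady state dh/dt = 0:
Q_in = 0.0401 √h_ss ⇒ √h_ss = 0.0685/0.0401 = 1.7082.
h_ss = 1.7082² = 2.9180 m. (Since h₀ = 6.58 m > h_ss, the level will fall toward this value.)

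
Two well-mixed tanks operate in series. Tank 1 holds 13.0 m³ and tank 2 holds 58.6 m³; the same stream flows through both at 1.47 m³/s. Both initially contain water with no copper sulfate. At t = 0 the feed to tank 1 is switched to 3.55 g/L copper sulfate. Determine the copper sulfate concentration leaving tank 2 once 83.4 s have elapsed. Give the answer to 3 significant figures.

Each tank obeys Vᵢ dCᵢ/dt = Q(Cᵢ₋₁ − Cᵢ), so τᵢ = Vᵢ/Q.
τ₁ = 13.0/1.47 = 8.8435 s; τ₂ = 58.6/1.47 = 39.864 s.
Tank 1: C₁ = C_in(1 − e^(−t/τ₁)). Tank 2 (τ₁ ≠ τ₂): C₂ = C_in[1 − (τ₁ e^(−t/τ₁) − τ₂ e^(−t/τ₂))/(τ₁ − τ₂)].
At t = 83.4: e^(−t/τ₁) = 8.0230e-05, e^(−t/τ₂) = 0.12343.
C₂ = 3.55·[1 − (8.8435·8.0230e-05 − 39.864·0.12343)/(-31.020)] = 3.55·0.84141 = 2.9870 g/L.

2.99 g/L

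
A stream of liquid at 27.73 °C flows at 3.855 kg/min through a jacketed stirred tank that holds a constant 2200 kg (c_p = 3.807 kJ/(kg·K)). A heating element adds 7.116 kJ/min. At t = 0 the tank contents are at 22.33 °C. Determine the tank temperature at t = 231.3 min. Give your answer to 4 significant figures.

M c_p dT/dt = ṁ c_p (T_in − T) + Q̇.
τ = M/ṁ = 570.687 min; T_ss = T_in + Q̇/(ṁ c_p) = 27.73 + 7.116/(3.855·3.807) = 28.2149 °C.
This is linear first-order; T(t) = T_ss + (T₀ − T_ss) e^(−t/τ).
T(231.3) = 28.2149 + (-5.88487)·e^(−231.3/570.687) = 28.2149 + (-5.88487)·0.666776 = 24.2910 °C.

24.29 °C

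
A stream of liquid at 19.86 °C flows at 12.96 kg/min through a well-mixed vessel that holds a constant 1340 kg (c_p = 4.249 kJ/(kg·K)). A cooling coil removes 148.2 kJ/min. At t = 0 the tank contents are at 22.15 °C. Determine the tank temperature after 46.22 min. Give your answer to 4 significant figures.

20.35 °C

M c_p dT/dt = ṁ c_p (T_in − T) − Q̇.
Rearrange: dT/dt = (T_ss − T)/τ with τ = M/ṁ = 103.395 min and T_ss = T_in − Q̇/(ṁ c_p) = 17.1687 °C.
Integrating: T(t) = T_ss + (T₀ − T_ss) e^(−t/τ).
T(46.22) = 17.1687 + (4.98127)·e^(−46.22/103.395) = 17.1687 + (4.98127)·0.639529 = 20.3544 °C.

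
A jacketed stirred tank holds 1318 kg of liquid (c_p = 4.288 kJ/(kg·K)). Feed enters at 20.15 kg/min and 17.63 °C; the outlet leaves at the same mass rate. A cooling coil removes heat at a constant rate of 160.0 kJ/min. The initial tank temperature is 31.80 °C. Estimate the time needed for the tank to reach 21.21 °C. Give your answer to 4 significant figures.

70.75 min

M c_p dT/dt = ṁ c_p (T_in − T) − Q̇.
τ = M/ṁ = 65.4094 min; T_ss = T_in − Q̇/(ṁ c_p) = 15.7782 °C.
T(t) = T_ss + (T₀ − T_ss) e^(−t/τ). Set T = 21.21:
e^(−t/τ) = (21.21 − 15.7782)/(31.80 − 15.7782) = 0.339025
t = −65.4094 · ln(0.339025) = 70.7522 min.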